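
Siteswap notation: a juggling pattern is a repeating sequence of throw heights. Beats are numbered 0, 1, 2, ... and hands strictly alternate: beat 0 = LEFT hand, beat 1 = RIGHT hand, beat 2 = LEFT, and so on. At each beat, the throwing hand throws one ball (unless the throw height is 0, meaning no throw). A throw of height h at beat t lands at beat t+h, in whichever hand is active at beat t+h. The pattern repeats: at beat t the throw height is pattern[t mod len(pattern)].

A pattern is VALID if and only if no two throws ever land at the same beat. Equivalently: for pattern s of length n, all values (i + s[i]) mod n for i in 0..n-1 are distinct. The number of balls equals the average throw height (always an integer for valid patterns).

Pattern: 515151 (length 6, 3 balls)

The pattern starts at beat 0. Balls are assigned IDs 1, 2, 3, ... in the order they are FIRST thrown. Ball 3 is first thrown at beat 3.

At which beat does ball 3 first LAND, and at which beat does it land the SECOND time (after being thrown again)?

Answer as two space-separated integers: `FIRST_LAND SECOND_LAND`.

Answer: 4 9

Derivation:
Beat 0 (L): throw ball1 h=5 -> lands@5:R; in-air after throw: [b1@5:R]
Beat 1 (R): throw ball2 h=1 -> lands@2:L; in-air after throw: [b2@2:L b1@5:R]
Beat 2 (L): throw ball2 h=5 -> lands@7:R; in-air after throw: [b1@5:R b2@7:R]
Beat 3 (R): throw ball3 h=1 -> lands@4:L; in-air after throw: [b3@4:L b1@5:R b2@7:R]
Beat 4 (L): throw ball3 h=5 -> lands@9:R; in-air after throw: [b1@5:R b2@7:R b3@9:R]
Beat 5 (R): throw ball1 h=1 -> lands@6:L; in-air after throw: [b1@6:L b2@7:R b3@9:R]
Beat 6 (L): throw ball1 h=5 -> lands@11:R; in-air after throw: [b2@7:R b3@9:R b1@11:R]
Beat 7 (R): throw ball2 h=1 -> lands@8:L; in-air after throw: [b2@8:L b3@9:R b1@11:R]
Beat 8 (L): throw ball2 h=5 -> lands@13:R; in-air after throw: [b3@9:R b1@11:R b2@13:R]
Beat 9 (R): throw ball3 h=1 -> lands@10:L; in-air after throw: [b3@10:L b1@11:R b2@13:R]
Ball 3: thrown@3 h=1 -> first land @4; rethrown@4 h=5 -> second land @9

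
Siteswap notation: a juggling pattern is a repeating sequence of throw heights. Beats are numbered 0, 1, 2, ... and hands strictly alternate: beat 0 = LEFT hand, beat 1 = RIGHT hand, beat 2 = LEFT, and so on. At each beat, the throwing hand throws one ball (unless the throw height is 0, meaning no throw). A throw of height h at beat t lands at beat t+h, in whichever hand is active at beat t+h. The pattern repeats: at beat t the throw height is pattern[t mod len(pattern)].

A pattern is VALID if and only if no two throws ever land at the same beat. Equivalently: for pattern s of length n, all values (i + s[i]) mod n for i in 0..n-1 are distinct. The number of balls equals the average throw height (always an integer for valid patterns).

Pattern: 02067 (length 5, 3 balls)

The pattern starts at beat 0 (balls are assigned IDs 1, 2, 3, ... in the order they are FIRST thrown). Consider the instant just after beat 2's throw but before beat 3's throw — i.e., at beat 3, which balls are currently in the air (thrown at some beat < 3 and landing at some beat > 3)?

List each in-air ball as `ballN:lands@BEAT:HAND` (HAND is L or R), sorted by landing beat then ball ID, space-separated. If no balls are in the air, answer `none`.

Beat 1 (R): throw ball1 h=2 -> lands@3:R; in-air after throw: [b1@3:R]
Beat 3 (R): throw ball1 h=6 -> lands@9:R; in-air after throw: [b1@9:R]

Answer: none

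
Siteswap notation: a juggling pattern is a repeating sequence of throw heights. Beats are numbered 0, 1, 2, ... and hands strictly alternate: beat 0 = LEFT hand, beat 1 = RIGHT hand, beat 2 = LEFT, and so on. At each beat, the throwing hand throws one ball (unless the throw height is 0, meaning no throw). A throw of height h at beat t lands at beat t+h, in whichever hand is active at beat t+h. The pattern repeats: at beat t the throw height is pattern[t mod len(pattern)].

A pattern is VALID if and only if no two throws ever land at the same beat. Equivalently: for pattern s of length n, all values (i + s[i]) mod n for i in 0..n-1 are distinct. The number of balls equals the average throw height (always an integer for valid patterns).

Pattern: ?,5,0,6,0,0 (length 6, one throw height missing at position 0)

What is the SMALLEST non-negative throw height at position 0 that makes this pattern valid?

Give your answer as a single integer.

i=0: s[i]=? (unknown)
i=1: (1 + 5) mod 6 = 0
i=2: (2 + 0) mod 6 = 2
i=3: (3 + 6) mod 6 = 3
i=4: (4 + 0) mod 6 = 4
i=5: (5 + 0) mod 6 = 5
Known residues: [0, 2, 3, 4, 5]; need a permutation of 0..5, so missing residue r = 1
Need (0 + s) mod 6 = 1; smallest s = (1 - 0) mod 6 = 1

Answer: 1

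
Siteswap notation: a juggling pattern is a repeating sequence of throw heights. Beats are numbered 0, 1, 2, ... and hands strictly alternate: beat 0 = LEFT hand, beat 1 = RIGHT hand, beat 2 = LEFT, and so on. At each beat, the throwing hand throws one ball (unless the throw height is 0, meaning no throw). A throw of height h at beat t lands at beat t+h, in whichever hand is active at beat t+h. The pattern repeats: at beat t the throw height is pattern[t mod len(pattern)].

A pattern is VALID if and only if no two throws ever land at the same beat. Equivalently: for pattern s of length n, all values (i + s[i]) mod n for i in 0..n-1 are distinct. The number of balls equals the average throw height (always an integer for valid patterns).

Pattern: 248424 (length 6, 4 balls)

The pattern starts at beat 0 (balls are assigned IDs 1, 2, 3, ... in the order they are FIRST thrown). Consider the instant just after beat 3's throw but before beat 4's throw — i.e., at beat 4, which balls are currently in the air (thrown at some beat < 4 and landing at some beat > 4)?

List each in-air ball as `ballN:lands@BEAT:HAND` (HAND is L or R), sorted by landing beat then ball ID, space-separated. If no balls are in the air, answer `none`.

Beat 0 (L): throw ball1 h=2 -> lands@2:L; in-air after throw: [b1@2:L]
Beat 1 (R): throw ball2 h=4 -> lands@5:R; in-air after throw: [b1@2:L b2@5:R]
Beat 2 (L): throw ball1 h=8 -> lands@10:L; in-air after throw: [b2@5:R b1@10:L]
Beat 3 (R): throw ball3 h=4 -> lands@7:R; in-air after throw: [b2@5:R b3@7:R b1@10:L]
Beat 4 (L): throw ball4 h=2 -> lands@6:L; in-air after throw: [b2@5:R b4@6:L b3@7:R b1@10:L]

Answer: ball2:lands@5:R ball3:lands@7:R ball1:lands@10:L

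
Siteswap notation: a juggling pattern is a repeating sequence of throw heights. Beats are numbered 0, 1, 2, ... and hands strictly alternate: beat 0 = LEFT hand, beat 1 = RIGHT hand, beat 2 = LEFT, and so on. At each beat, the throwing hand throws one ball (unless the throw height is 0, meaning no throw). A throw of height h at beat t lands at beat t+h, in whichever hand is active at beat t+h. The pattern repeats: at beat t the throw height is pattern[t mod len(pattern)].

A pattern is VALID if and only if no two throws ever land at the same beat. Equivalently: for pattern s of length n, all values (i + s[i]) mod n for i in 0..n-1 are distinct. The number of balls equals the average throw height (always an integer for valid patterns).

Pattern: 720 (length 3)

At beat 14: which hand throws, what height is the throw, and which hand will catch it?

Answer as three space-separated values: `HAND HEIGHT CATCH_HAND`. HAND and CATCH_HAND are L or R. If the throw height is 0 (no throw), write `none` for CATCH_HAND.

Answer: L 0 none

Derivation:
Beat 14: 14 mod 2 = 0, so hand = L
Throw height = pattern[14 mod 3] = pattern[2] = 0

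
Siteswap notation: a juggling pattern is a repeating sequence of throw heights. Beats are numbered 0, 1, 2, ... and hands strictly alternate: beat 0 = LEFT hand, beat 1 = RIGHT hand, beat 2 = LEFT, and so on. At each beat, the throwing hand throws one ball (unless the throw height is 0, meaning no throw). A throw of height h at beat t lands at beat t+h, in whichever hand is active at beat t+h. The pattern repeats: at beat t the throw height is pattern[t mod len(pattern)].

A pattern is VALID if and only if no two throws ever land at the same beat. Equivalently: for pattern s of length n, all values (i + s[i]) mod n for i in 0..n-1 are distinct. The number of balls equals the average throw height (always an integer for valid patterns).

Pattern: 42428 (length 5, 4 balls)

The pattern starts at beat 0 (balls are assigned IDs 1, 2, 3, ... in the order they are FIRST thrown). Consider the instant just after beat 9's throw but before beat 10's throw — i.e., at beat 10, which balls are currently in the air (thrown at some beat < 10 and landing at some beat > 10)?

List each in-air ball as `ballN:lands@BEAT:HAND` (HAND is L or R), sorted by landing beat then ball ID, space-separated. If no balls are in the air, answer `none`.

Answer: ball4:lands@11:R ball1:lands@12:L ball2:lands@17:R

Derivation:
Beat 0 (L): throw ball1 h=4 -> lands@4:L; in-air after throw: [b1@4:L]
Beat 1 (R): throw ball2 h=2 -> lands@3:R; in-air after throw: [b2@3:R b1@4:L]
Beat 2 (L): throw ball3 h=4 -> lands@6:L; in-air after throw: [b2@3:R b1@4:L b3@6:L]
Beat 3 (R): throw ball2 h=2 -> lands@5:R; in-air after throw: [b1@4:L b2@5:R b3@6:L]
Beat 4 (L): throw ball1 h=8 -> lands@12:L; in-air after throw: [b2@5:R b3@6:L b1@12:L]
Beat 5 (R): throw ball2 h=4 -> lands@9:R; in-air after throw: [b3@6:L b2@9:R b1@12:L]
Beat 6 (L): throw ball3 h=2 -> lands@8:L; in-air after throw: [b3@8:L b2@9:R b1@12:L]
Beat 7 (R): throw ball4 h=4 -> lands@11:R; in-air after throw: [b3@8:L b2@9:R b4@11:R b1@12:L]
Beat 8 (L): throw ball3 h=2 -> lands@10:L; in-air after throw: [b2@9:R b3@10:L b4@11:R b1@12:L]
Beat 9 (R): throw ball2 h=8 -> lands@17:R; in-air after throw: [b3@10:L b4@11:R b1@12:L b2@17:R]
Beat 10 (L): throw ball3 h=4 -> lands@14:L; in-air after throw: [b4@11:R b1@12:L b3@14:L b2@17:R]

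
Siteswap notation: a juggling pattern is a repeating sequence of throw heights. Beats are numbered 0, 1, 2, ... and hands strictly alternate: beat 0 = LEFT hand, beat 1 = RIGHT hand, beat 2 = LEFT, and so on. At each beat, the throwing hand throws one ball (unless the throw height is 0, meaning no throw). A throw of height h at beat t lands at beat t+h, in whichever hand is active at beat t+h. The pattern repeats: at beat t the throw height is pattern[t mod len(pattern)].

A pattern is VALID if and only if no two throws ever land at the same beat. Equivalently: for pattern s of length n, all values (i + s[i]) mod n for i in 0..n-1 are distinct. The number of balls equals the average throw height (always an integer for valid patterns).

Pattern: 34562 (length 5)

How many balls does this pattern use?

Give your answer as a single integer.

Pattern = [3, 4, 5, 6, 2], length n = 5
  position 0: throw height = 3, running sum = 3
  position 1: throw height = 4, running sum = 7
  position 2: throw height = 5, running sum = 12
  position 3: throw height = 6, running sum = 18
  position 4: throw height = 2, running sum = 20
Total sum = 20; balls = sum / n = 20 / 5 = 4

Answer: 4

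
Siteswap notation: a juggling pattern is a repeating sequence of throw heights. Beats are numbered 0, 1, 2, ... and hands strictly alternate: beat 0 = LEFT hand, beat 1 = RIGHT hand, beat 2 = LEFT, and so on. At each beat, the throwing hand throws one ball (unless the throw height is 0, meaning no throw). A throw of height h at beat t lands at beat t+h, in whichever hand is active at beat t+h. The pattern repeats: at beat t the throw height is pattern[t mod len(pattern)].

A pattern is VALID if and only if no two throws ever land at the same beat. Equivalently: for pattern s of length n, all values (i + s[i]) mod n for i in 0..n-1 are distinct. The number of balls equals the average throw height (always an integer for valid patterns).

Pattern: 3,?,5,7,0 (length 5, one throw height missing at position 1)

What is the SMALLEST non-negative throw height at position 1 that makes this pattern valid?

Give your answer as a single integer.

i=0: (0 + 3) mod 5 = 3
i=1: s[i]=? (unknown)
i=2: (2 + 5) mod 5 = 2
i=3: (3 + 7) mod 5 = 0
i=4: (4 + 0) mod 5 = 4
Known residues: [0, 2, 3, 4]; need a permutation of 0..4, so missing residue r = 1
Need (1 + s) mod 5 = 1; smallest s = (1 - 1) mod 5 = 0

Answer: 0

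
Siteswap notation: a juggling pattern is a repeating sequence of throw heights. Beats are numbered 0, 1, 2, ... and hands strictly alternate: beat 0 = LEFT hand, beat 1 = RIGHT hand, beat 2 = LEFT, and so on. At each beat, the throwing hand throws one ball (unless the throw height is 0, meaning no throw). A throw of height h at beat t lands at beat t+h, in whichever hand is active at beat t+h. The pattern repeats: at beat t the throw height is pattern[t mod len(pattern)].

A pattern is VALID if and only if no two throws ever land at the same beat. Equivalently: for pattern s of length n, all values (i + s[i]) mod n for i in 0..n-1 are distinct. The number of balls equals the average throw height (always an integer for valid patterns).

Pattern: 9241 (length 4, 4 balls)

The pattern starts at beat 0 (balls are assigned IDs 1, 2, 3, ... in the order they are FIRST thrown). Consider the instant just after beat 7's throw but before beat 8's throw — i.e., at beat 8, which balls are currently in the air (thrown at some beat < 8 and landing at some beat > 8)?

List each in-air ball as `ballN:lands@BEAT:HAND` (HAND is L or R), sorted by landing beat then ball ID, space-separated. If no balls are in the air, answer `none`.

Beat 0 (L): throw ball1 h=9 -> lands@9:R; in-air after throw: [b1@9:R]
Beat 1 (R): throw ball2 h=2 -> lands@3:R; in-air after throw: [b2@3:R b1@9:R]
Beat 2 (L): throw ball3 h=4 -> lands@6:L; in-air after throw: [b2@3:R b3@6:L b1@9:R]
Beat 3 (R): throw ball2 h=1 -> lands@4:L; in-air after throw: [b2@4:L b3@6:L b1@9:R]
Beat 4 (L): throw ball2 h=9 -> lands@13:R; in-air after throw: [b3@6:L b1@9:R b2@13:R]
Beat 5 (R): throw ball4 h=2 -> lands@7:R; in-air after throw: [b3@6:L b4@7:R b1@9:R b2@13:R]
Beat 6 (L): throw ball3 h=4 -> lands@10:L; in-air after throw: [b4@7:R b1@9:R b3@10:L b2@13:R]
Beat 7 (R): throw ball4 h=1 -> lands@8:L; in-air after throw: [b4@8:L b1@9:R b3@10:L b2@13:R]
Beat 8 (L): throw ball4 h=9 -> lands@17:R; in-air after throw: [b1@9:R b3@10:L b2@13:R b4@17:R]

Answer: ball1:lands@9:R ball3:lands@10:L ball2:lands@13:R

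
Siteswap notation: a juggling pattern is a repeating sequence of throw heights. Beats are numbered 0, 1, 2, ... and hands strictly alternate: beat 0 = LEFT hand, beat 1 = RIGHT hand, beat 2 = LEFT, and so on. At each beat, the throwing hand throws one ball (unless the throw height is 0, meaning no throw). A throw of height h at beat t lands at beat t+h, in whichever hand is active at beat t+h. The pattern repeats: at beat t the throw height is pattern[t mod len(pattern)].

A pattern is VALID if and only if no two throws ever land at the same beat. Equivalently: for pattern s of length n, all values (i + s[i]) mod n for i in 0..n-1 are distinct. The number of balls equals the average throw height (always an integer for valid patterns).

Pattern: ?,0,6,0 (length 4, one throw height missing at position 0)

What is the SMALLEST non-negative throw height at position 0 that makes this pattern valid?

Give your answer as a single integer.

Answer: 2

Derivation:
i=0: s[i]=? (unknown)
i=1: (1 + 0) mod 4 = 1
i=2: (2 + 6) mod 4 = 0
i=3: (3 + 0) mod 4 = 3
Known residues: [0, 1, 3]; need a permutation of 0..3, so missing residue r = 2
Need (0 + s) mod 4 = 2; smallest s = (2 - 0) mod 4 = 2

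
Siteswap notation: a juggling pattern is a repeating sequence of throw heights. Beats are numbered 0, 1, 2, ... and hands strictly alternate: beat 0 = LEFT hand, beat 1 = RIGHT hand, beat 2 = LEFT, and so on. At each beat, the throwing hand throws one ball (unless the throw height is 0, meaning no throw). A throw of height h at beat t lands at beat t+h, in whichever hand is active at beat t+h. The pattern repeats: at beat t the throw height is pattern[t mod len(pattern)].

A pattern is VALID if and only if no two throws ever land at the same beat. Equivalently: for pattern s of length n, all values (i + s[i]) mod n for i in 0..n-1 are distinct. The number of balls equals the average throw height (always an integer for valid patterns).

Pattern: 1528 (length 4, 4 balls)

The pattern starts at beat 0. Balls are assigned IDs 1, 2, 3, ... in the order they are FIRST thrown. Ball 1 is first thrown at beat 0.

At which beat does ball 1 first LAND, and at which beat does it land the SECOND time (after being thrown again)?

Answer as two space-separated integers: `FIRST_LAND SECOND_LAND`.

Beat 0 (L): throw ball1 h=1 -> lands@1:R; in-air after throw: [b1@1:R]
Beat 1 (R): throw ball1 h=5 -> lands@6:L; in-air after throw: [b1@6:L]
Beat 2 (L): throw ball2 h=2 -> lands@4:L; in-air after throw: [b2@4:L b1@6:L]
Beat 3 (R): throw ball3 h=8 -> lands@11:R; in-air after throw: [b2@4:L b1@6:L b3@11:R]
Beat 4 (L): throw ball2 h=1 -> lands@5:R; in-air after throw: [b2@5:R b1@6:L b3@11:R]
Beat 5 (R): throw ball2 h=5 -> lands@10:L; in-air after throw: [b1@6:L b2@10:L b3@11:R]
Beat 6 (L): throw ball1 h=2 -> lands@8:L; in-air after throw: [b1@8:L b2@10:L b3@11:R]
Ball 1: thrown@0 h=1 -> first land @1; rethrown@1 h=5 -> second land @6

Answer: 1 6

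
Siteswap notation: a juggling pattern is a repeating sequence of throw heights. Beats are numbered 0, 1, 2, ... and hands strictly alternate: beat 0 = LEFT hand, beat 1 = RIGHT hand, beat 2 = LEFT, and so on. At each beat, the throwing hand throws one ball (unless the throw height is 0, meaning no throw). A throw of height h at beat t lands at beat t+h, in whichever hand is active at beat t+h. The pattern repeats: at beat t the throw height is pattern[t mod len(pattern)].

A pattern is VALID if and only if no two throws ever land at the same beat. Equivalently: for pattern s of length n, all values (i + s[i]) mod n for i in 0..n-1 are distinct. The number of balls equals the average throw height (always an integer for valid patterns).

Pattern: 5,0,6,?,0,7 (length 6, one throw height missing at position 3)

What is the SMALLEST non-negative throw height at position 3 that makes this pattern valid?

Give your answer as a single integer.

i=0: (0 + 5) mod 6 = 5
i=1: (1 + 0) mod 6 = 1
i=2: (2 + 6) mod 6 = 2
i=3: s[i]=? (unknown)
i=4: (4 + 0) mod 6 = 4
i=5: (5 + 7) mod 6 = 0
Known residues: [0, 1, 2, 4, 5]; need a permutation of 0..5, so missing residue r = 3
Need (3 + s) mod 6 = 3; smallest s = (3 - 3) mod 6 = 0

Answer: 0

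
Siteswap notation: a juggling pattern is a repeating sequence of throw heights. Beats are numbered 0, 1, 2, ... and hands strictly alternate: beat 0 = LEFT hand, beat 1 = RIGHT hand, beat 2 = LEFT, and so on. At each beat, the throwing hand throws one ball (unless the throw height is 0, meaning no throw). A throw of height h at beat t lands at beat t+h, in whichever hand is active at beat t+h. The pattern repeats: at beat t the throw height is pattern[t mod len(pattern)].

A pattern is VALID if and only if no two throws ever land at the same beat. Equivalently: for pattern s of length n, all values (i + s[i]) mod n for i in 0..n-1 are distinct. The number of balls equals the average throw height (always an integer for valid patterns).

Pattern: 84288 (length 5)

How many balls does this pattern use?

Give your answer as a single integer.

Pattern = [8, 4, 2, 8, 8], length n = 5
  position 0: throw height = 8, running sum = 8
  position 1: throw height = 4, running sum = 12
  position 2: throw height = 2, running sum = 14
  position 3: throw height = 8, running sum = 22
  position 4: throw height = 8, running sum = 30
Total sum = 30; balls = sum / n = 30 / 5 = 6

Answer: 6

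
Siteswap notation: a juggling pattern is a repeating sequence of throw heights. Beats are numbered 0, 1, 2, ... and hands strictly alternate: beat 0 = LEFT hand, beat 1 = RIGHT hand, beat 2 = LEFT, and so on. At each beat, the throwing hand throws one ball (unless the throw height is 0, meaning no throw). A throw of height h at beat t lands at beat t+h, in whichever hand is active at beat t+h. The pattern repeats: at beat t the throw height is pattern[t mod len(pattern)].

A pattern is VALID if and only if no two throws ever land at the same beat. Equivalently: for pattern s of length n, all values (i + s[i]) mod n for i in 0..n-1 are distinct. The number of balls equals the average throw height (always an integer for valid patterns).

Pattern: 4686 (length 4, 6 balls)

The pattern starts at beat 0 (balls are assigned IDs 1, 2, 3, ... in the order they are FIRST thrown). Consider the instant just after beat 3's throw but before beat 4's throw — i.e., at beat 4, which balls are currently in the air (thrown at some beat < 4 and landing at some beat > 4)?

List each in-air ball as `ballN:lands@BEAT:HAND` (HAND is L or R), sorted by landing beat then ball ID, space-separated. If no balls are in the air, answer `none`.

Answer: ball2:lands@7:R ball4:lands@9:R ball3:lands@10:L

Derivation:
Beat 0 (L): throw ball1 h=4 -> lands@4:L; in-air after throw: [b1@4:L]
Beat 1 (R): throw ball2 h=6 -> lands@7:R; in-air after throw: [b1@4:L b2@7:R]
Beat 2 (L): throw ball3 h=8 -> lands@10:L; in-air after throw: [b1@4:L b2@7:R b3@10:L]
Beat 3 (R): throw ball4 h=6 -> lands@9:R; in-air after throw: [b1@4:L b2@7:R b4@9:R b3@10:L]
Beat 4 (L): throw ball1 h=4 -> lands@8:L; in-air after throw: [b2@7:R b1@8:L b4@9:R b3@10:L]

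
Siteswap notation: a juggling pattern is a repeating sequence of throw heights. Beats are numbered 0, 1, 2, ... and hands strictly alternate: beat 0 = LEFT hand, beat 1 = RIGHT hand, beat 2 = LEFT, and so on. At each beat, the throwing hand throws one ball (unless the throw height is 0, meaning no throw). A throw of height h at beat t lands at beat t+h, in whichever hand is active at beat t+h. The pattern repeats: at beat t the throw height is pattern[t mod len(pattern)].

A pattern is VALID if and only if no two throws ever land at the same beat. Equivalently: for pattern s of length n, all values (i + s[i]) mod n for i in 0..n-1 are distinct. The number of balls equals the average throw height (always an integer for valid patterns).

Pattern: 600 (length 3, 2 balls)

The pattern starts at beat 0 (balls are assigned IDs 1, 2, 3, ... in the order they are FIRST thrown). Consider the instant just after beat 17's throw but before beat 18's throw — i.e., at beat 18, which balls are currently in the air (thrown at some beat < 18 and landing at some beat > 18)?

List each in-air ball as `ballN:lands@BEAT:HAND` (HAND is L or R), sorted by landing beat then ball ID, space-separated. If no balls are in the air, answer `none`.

Answer: ball2:lands@21:R

Derivation:
Beat 0 (L): throw ball1 h=6 -> lands@6:L; in-air after throw: [b1@6:L]
Beat 3 (R): throw ball2 h=6 -> lands@9:R; in-air after throw: [b1@6:L b2@9:R]
Beat 6 (L): throw ball1 h=6 -> lands@12:L; in-air after throw: [b2@9:R b1@12:L]
Beat 9 (R): throw ball2 h=6 -> lands@15:R; in-air after throw: [b1@12:L b2@15:R]
Beat 12 (L): throw ball1 h=6 -> lands@18:L; in-air after throw: [b2@15:R b1@18:L]
Beat 15 (R): throw ball2 h=6 -> lands@21:R; in-air after throw: [b1@18:L b2@21:R]
Beat 18 (L): throw ball1 h=6 -> lands@24:L; in-air after throw: [b2@21:R b1@24:L]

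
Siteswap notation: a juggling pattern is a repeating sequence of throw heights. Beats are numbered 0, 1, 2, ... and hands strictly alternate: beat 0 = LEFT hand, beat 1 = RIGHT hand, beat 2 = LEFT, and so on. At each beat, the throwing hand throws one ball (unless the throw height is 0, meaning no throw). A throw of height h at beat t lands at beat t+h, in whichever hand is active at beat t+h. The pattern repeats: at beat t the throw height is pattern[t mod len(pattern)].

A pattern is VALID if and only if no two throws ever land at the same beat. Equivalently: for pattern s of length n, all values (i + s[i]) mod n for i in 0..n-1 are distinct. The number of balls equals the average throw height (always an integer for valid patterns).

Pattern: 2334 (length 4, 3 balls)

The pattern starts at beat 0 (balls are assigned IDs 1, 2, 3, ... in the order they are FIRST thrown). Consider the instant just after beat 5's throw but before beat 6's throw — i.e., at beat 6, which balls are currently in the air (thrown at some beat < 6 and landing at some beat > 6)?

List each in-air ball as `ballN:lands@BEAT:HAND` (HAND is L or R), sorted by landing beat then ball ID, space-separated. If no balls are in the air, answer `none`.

Answer: ball3:lands@7:R ball1:lands@8:L

Derivation:
Beat 0 (L): throw ball1 h=2 -> lands@2:L; in-air after throw: [b1@2:L]
Beat 1 (R): throw ball2 h=3 -> lands@4:L; in-air after throw: [b1@2:L b2@4:L]
Beat 2 (L): throw ball1 h=3 -> lands@5:R; in-air after throw: [b2@4:L b1@5:R]
Beat 3 (R): throw ball3 h=4 -> lands@7:R; in-air after throw: [b2@4:L b1@5:R b3@7:R]
Beat 4 (L): throw ball2 h=2 -> lands@6:L; in-air after throw: [b1@5:R b2@6:L b3@7:R]
Beat 5 (R): throw ball1 h=3 -> lands@8:L; in-air after throw: [b2@6:L b3@7:R b1@8:L]
Beat 6 (L): throw ball2 h=3 -> lands@9:R; in-air after throw: [b3@7:R b1@8:L b2@9:R]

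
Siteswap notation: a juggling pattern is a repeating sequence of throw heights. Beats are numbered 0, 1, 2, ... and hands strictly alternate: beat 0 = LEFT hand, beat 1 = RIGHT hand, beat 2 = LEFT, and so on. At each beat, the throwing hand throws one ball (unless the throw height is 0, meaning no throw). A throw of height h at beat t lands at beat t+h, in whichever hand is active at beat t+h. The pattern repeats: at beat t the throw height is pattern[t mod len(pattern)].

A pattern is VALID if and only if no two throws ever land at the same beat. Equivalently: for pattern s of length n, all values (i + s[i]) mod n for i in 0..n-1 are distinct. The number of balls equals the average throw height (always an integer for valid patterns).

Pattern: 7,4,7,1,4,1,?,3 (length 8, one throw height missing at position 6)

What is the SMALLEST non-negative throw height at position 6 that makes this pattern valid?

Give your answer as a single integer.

Answer: 5

Derivation:
i=0: (0 + 7) mod 8 = 7
i=1: (1 + 4) mod 8 = 5
i=2: (2 + 7) mod 8 = 1
i=3: (3 + 1) mod 8 = 4
i=4: (4 + 4) mod 8 = 0
i=5: (5 + 1) mod 8 = 6
i=6: s[i]=? (unknown)
i=7: (7 + 3) mod 8 = 2
Known residues: [0, 1, 2, 4, 5, 6, 7]; need a permutation of 0..7, so missing residue r = 3
Need (6 + s) mod 8 = 3; smallest s = (3 - 6) mod 8 = 5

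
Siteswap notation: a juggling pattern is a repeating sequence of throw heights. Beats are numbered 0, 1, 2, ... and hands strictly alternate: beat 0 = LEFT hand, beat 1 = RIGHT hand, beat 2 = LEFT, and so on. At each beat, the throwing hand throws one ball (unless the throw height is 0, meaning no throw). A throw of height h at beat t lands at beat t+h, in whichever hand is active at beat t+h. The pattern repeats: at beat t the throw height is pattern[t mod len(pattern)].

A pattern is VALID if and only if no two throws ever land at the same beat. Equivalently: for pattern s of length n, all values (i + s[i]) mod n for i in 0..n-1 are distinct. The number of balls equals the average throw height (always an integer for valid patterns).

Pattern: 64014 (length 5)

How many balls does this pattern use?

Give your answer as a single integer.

Pattern = [6, 4, 0, 1, 4], length n = 5
  position 0: throw height = 6, running sum = 6
  position 1: throw height = 4, running sum = 10
  position 2: throw height = 0, running sum = 10
  position 3: throw height = 1, running sum = 11
  position 4: throw height = 4, running sum = 15
Total sum = 15; balls = sum / n = 15 / 5 = 3

Answer: 3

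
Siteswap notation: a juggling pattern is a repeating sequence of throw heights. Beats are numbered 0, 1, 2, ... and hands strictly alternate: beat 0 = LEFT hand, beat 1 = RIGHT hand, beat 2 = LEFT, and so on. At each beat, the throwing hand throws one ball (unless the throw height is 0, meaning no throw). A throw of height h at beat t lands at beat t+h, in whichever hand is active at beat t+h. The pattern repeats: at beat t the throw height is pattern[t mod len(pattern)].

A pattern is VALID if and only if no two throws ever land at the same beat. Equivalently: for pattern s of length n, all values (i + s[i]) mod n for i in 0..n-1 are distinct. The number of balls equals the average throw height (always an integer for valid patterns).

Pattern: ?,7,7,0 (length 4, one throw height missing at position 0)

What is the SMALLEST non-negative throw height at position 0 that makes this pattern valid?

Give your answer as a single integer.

i=0: s[i]=? (unknown)
i=1: (1 + 7) mod 4 = 0
i=2: (2 + 7) mod 4 = 1
i=3: (3 + 0) mod 4 = 3
Known residues: [0, 1, 3]; need a permutation of 0..3, so missing residue r = 2
Need (0 + s) mod 4 = 2; smallest s = (2 - 0) mod 4 = 2

Answer: 2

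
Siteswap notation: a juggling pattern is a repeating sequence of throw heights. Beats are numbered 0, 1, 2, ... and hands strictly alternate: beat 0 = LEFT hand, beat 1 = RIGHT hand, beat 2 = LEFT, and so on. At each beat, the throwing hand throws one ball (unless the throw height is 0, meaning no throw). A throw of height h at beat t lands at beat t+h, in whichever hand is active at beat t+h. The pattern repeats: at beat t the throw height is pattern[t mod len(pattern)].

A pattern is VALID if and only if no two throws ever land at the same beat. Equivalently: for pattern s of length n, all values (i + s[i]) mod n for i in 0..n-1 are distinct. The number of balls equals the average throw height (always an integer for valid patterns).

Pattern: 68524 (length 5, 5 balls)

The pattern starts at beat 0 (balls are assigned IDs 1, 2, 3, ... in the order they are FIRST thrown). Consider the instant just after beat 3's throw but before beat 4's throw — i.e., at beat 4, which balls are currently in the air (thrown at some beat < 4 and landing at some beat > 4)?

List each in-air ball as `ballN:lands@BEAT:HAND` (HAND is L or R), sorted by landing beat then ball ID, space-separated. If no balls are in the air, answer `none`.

Answer: ball4:lands@5:R ball1:lands@6:L ball3:lands@7:R ball2:lands@9:R

Derivation:
Beat 0 (L): throw ball1 h=6 -> lands@6:L; in-air after throw: [b1@6:L]
Beat 1 (R): throw ball2 h=8 -> lands@9:R; in-air after throw: [b1@6:L b2@9:R]
Beat 2 (L): throw ball3 h=5 -> lands@7:R; in-air after throw: [b1@6:L b3@7:R b2@9:R]
Beat 3 (R): throw ball4 h=2 -> lands@5:R; in-air after throw: [b4@5:R b1@6:L b3@7:R b2@9:R]
Beat 4 (L): throw ball5 h=4 -> lands@8:L; in-air after throw: [b4@5:R b1@6:L b3@7:R b5@8:L b2@9:R]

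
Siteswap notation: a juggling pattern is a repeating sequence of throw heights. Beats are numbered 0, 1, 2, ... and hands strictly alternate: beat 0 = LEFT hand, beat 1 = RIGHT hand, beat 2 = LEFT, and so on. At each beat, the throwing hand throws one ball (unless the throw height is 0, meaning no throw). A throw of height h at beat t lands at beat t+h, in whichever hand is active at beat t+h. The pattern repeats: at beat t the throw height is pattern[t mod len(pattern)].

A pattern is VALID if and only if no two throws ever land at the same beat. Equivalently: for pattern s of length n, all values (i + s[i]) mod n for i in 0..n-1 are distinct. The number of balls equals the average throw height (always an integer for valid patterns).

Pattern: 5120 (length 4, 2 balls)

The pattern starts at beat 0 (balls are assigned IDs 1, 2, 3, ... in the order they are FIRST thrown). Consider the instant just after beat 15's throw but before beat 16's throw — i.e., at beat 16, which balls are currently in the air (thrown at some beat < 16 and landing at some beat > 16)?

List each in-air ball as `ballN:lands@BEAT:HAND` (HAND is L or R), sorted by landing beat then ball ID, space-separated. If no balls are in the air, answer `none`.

Answer: ball2:lands@17:R

Derivation:
Beat 0 (L): throw ball1 h=5 -> lands@5:R; in-air after throw: [b1@5:R]
Beat 1 (R): throw ball2 h=1 -> lands@2:L; in-air after throw: [b2@2:L b1@5:R]
Beat 2 (L): throw ball2 h=2 -> lands@4:L; in-air after throw: [b2@4:L b1@5:R]
Beat 4 (L): throw ball2 h=5 -> lands@9:R; in-air after throw: [b1@5:R b2@9:R]
Beat 5 (R): throw ball1 h=1 -> lands@6:L; in-air after throw: [b1@6:L b2@9:R]
Beat 6 (L): throw ball1 h=2 -> lands@8:L; in-air after throw: [b1@8:L b2@9:R]
Beat 8 (L): throw ball1 h=5 -> lands@13:R; in-air after throw: [b2@9:R b1@13:R]
Beat 9 (R): throw ball2 h=1 -> lands@10:L; in-air after throw: [b2@10:L b1@13:R]
Beat 10 (L): throw ball2 h=2 -> lands@12:L; in-air after throw: [b2@12:L b1@13:R]
Beat 12 (L): throw ball2 h=5 -> lands@17:R; in-air after throw: [b1@13:R b2@17:R]
Beat 13 (R): throw ball1 h=1 -> lands@14:L; in-air after throw: [b1@14:L b2@17:R]
Beat 14 (L): throw ball1 h=2 -> lands@16:L; in-air after throw: [b1@16:L b2@17:R]
Beat 16 (L): throw ball1 h=5 -> lands@21:R; in-air after throw: [b2@17:R b1@21:R]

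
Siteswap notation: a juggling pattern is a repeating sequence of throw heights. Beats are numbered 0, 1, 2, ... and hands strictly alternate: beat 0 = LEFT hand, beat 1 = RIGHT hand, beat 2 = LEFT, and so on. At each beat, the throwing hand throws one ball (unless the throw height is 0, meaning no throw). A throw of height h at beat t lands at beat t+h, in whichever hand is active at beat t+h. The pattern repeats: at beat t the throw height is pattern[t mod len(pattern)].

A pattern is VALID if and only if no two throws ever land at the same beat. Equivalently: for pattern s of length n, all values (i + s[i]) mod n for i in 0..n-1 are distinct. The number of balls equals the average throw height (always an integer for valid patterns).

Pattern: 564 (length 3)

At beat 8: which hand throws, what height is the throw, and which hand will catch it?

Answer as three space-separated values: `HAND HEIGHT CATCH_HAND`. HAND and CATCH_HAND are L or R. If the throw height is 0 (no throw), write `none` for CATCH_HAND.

Answer: L 4 L

Derivation:
Beat 8: 8 mod 2 = 0, so hand = L
Throw height = pattern[8 mod 3] = pattern[2] = 4
Lands at beat 8+4=12, 12 mod 2 = 0, so catch hand = L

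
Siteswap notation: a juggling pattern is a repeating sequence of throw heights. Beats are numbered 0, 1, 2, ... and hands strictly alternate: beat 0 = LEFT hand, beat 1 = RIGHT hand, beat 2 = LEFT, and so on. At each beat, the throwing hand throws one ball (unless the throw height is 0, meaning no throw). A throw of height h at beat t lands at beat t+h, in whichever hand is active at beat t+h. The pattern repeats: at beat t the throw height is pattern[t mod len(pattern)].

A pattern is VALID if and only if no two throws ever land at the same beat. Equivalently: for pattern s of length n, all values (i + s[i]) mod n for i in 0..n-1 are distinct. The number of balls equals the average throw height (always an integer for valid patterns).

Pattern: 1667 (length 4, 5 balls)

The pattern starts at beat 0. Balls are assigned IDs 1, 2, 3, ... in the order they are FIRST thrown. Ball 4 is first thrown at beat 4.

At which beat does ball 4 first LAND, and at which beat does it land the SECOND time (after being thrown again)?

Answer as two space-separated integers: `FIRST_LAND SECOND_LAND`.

Beat 0 (L): throw ball1 h=1 -> lands@1:R; in-air after throw: [b1@1:R]
Beat 1 (R): throw ball1 h=6 -> lands@7:R; in-air after throw: [b1@7:R]
Beat 2 (L): throw ball2 h=6 -> lands@8:L; in-air after throw: [b1@7:R b2@8:L]
Beat 3 (R): throw ball3 h=7 -> lands@10:L; in-air after throw: [b1@7:R b2@8:L b3@10:L]
Beat 4 (L): throw ball4 h=1 -> lands@5:R; in-air after throw: [b4@5:R b1@7:R b2@8:L b3@10:L]
Beat 5 (R): throw ball4 h=6 -> lands@11:R; in-air after throw: [b1@7:R b2@8:L b3@10:L b4@11:R]
Beat 6 (L): throw ball5 h=6 -> lands@12:L; in-air after throw: [b1@7:R b2@8:L b3@10:L b4@11:R b5@12:L]
Beat 7 (R): throw ball1 h=7 -> lands@14:L; in-air after throw: [b2@8:L b3@10:L b4@11:R b5@12:L b1@14:L]
Beat 8 (L): throw ball2 h=1 -> lands@9:R; in-air after throw: [b2@9:R b3@10:L b4@11:R b5@12:L b1@14:L]
Beat 9 (R): throw ball2 h=6 -> lands@15:R; in-air after throw: [b3@10:L b4@11:R b5@12:L b1@14:L b2@15:R]
Beat 10 (L): throw ball3 h=6 -> lands@16:L; in-air after throw: [b4@11:R b5@12:L b1@14:L b2@15:R b3@16:L]
Beat 11 (R): throw ball4 h=7 -> lands@18:L; in-air after throw: [b5@12:L b1@14:L b2@15:R b3@16:L b4@18:L]
Ball 4: thrown@4 h=1 -> first land @5; rethrown@5 h=6 -> second land @11

Answer: 5 11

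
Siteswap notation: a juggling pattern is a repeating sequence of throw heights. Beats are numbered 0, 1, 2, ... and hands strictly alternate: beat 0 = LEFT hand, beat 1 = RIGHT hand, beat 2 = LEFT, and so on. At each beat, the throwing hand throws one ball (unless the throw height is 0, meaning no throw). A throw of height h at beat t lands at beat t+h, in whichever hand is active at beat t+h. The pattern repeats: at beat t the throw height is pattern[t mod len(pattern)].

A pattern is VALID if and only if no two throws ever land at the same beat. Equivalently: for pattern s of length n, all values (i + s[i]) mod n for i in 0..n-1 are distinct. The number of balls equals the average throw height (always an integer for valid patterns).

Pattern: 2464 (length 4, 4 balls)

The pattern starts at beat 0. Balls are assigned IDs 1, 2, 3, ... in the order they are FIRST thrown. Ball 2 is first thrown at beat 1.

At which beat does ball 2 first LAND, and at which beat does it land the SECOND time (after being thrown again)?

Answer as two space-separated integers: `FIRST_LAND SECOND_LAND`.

Answer: 5 9

Derivation:
Beat 0 (L): throw ball1 h=2 -> lands@2:L; in-air after throw: [b1@2:L]
Beat 1 (R): throw ball2 h=4 -> lands@5:R; in-air after throw: [b1@2:L b2@5:R]
Beat 2 (L): throw ball1 h=6 -> lands@8:L; in-air after throw: [b2@5:R b1@8:L]
Beat 3 (R): throw ball3 h=4 -> lands@7:R; in-air after throw: [b2@5:R b3@7:R b1@8:L]
Beat 4 (L): throw ball4 h=2 -> lands@6:L; in-air after throw: [b2@5:R b4@6:L b3@7:R b1@8:L]
Beat 5 (R): throw ball2 h=4 -> lands@9:R; in-air after throw: [b4@6:L b3@7:R b1@8:L b2@9:R]
Beat 6 (L): throw ball4 h=6 -> lands@12:L; in-air after throw: [b3@7:R b1@8:L b2@9:R b4@12:L]
Beat 7 (R): throw ball3 h=4 -> lands@11:R; in-air after throw: [b1@8:L b2@9:R b3@11:R b4@12:L]
Beat 8 (L): throw ball1 h=2 -> lands@10:L; in-air after throw: [b2@9:R b1@10:L b3@11:R b4@12:L]
Beat 9 (R): throw ball2 h=4 -> lands@13:R; in-air after throw: [b1@10:L b3@11:R b4@12:L b2@13:R]
Ball 2: thrown@1 h=4 -> first land @5; rethrown@5 h=4 -> second land @9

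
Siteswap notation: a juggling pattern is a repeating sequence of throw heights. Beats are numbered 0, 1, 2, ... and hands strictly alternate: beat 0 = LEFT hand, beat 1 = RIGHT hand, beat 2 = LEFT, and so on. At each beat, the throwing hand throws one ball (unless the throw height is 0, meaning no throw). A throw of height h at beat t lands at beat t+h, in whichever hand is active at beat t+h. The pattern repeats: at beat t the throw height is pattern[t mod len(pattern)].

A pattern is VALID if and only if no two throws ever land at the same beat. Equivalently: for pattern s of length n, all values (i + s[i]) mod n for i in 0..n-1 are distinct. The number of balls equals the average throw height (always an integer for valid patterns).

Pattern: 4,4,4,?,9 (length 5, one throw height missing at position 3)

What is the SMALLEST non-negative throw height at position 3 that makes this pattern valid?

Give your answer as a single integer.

Answer: 4

Derivation:
i=0: (0 + 4) mod 5 = 4
i=1: (1 + 4) mod 5 = 0
i=2: (2 + 4) mod 5 = 1
i=3: s[i]=? (unknown)
i=4: (4 + 9) mod 5 = 3
Known residues: [0, 1, 3, 4]; need a permutation of 0..4, so missing residue r = 2
Need (3 + s) mod 5 = 2; smallest s = (2 - 3) mod 5 = 4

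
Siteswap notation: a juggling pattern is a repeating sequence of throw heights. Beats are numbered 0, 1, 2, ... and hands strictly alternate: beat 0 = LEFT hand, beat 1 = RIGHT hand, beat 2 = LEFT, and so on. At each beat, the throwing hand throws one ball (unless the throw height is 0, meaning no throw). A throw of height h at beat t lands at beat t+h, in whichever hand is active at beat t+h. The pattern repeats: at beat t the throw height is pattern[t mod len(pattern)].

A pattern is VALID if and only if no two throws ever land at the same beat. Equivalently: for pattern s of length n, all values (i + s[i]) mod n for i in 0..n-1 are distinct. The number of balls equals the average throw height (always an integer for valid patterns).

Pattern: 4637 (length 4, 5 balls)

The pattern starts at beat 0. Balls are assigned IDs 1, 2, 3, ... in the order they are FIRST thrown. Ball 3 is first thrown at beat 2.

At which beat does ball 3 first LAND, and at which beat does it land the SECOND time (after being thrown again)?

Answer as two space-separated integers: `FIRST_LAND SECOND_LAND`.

Answer: 5 11

Derivation:
Beat 0 (L): throw ball1 h=4 -> lands@4:L; in-air after throw: [b1@4:L]
Beat 1 (R): throw ball2 h=6 -> lands@7:R; in-air after throw: [b1@4:L b2@7:R]
Beat 2 (L): throw ball3 h=3 -> lands@5:R; in-air after throw: [b1@4:L b3@5:R b2@7:R]
Beat 3 (R): throw ball4 h=7 -> lands@10:L; in-air after throw: [b1@4:L b3@5:R b2@7:R b4@10:L]
Beat 4 (L): throw ball1 h=4 -> lands@8:L; in-air after throw: [b3@5:R b2@7:R b1@8:L b4@10:L]
Beat 5 (R): throw ball3 h=6 -> lands@11:R; in-air after throw: [b2@7:R b1@8:L b4@10:L b3@11:R]
Beat 6 (L): throw ball5 h=3 -> lands@9:R; in-air after throw: [b2@7:R b1@8:L b5@9:R b4@10:L b3@11:R]
Beat 7 (R): throw ball2 h=7 -> lands@14:L; in-air after throw: [b1@8:L b5@9:R b4@10:L b3@11:R b2@14:L]
Beat 8 (L): throw ball1 h=4 -> lands@12:L; in-air after throw: [b5@9:R b4@10:L b3@11:R b1@12:L b2@14:L]
Beat 9 (R): throw ball5 h=6 -> lands@15:R; in-air after throw: [b4@10:L b3@11:R b1@12:L b2@14:L b5@15:R]
Beat 10 (L): throw ball4 h=3 -> lands@13:R; in-air after throw: [b3@11:R b1@12:L b4@13:R b2@14:L b5@15:R]
Beat 11 (R): throw ball3 h=7 -> lands@18:L; in-air after throw: [b1@12:L b4@13:R b2@14:L b5@15:R b3@18:L]
Ball 3: thrown@2 h=3 -> first land @5; rethrown@5 h=6 -> second land @11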